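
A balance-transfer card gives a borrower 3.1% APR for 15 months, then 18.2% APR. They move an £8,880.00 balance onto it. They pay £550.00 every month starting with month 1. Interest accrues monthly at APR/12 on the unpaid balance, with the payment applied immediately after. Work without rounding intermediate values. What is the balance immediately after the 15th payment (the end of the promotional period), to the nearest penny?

Promo months 1–15 at r₀ = 3.1%/12 = 0.00258333; months 16+ at r₁ = 18.2%/12 = 0.0151667.
After month 15: iterate B ← B·(1+r₀) − £550.00 for 15 months → £829.52.

£829.52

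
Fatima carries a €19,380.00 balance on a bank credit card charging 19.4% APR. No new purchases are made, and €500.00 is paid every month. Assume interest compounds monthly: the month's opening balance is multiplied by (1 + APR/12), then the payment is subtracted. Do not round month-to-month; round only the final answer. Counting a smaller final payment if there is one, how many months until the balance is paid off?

Monthly rate r = 19.4%/12 = 1.61667% = 0.0161667.
Recurrence: B ← B·(1+r) − €500.00.
Month 1: interest €313.31; balance after payment €19,193.31.
Month 2: interest €310.29; balance after payment €19,003.60.
Closed form: n = −ln(1 − rB₀/P)/ln(1+r) = −ln(0.37338)/ln(1.01617) ≈ 61.429, so the balance reaches zero during payment 62.

62 months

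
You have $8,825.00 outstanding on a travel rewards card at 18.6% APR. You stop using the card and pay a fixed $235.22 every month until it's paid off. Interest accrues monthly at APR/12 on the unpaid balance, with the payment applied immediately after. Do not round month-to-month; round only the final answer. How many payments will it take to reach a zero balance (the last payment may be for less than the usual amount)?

Monthly rate r = 18.6%/12 = 1.55% = 0.0155.
Recurrence: B ← B·(1+r) − $235.22.
Month 1: interest $136.79; balance after payment $8,726.57.
Month 2: interest $135.26; balance after payment $8,626.61.
Closed form: n = −ln(1 − rB₀/P)/ln(1+r) = −ln(0.41847)/ln(1.0155) ≈ 56.638, so the balance reaches zero during payment 57.

57 payments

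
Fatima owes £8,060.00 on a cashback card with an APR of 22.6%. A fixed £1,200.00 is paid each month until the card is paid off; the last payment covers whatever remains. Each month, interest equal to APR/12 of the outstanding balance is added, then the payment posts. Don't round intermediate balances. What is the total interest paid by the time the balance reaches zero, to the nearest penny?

£640.30

Monthly rate r = 22.6%/12 = 1.88333% = 0.0188333.
Payoff takes n = ⌈−ln(1 − rB₀/P)/ln(1+r)⌉ = ⌈7.249⌉ = 8 payments; the last is £300.30.
Total paid = 7·£1,200.00 + £300.30 = £8,700.30.
Total interest = total paid − principal = £8,700.30 − £8,060.00 = £640.30.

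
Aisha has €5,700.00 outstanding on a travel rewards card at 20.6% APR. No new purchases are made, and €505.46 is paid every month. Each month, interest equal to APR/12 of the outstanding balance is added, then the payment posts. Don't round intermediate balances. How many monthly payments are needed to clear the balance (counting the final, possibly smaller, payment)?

Monthly rate r = 20.6%/12 = 1.71667% = 0.0171667.
Recurrence: B ← B·(1+r) − €505.46.
Month 1: interest €97.85; balance after payment €5,292.39.
Month 2: interest €90.85; balance after payment €4,877.78.
Closed form: n = −ln(1 − rB₀/P)/ln(1+r) = −ln(0.80641)/ln(1.01717) ≈ 12.641, so the balance reaches zero during payment 13.

13 months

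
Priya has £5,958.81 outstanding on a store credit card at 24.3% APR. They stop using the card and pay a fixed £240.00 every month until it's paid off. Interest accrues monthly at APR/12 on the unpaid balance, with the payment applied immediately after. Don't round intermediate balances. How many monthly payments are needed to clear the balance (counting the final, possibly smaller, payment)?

Monthly rate r = 24.3%/12 = 2.025% = 0.02025.
Recurrence: B ← B·(1+r) − £240.00.
Month 1: interest £120.67; balance after payment £5,839.48.
Month 2: interest £118.25; balance after payment £5,717.73.
Closed form: n = −ln(1 − rB₀/P)/ln(1+r) = −ln(0.49723)/ln(1.02025) ≈ 34.852, so the balance reaches zero during payment 35.

35 months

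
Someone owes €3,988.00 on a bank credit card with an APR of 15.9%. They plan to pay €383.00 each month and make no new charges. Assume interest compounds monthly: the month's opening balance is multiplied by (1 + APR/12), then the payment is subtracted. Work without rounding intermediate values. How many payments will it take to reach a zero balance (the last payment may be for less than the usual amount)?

12 payments

Monthly rate r = 15.9%/12 = 1.325% = 0.01325.
Recurrence: B ← B·(1+r) − €383.00.
Month 1: interest €52.84; balance after payment €3,657.84.
Month 2: interest €48.47; balance after payment €3,323.31.
Closed form: n = −ln(1 − rB₀/P)/ln(1+r) = −ln(0.86203)/ln(1.01325) ≈ 11.279, so the balance reaches zero during payment 12.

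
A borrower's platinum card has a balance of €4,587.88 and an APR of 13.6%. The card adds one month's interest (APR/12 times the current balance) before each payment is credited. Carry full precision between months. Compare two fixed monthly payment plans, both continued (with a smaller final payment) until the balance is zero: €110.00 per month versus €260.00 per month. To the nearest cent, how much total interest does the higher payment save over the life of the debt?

Monthly rate r = 13.6%/12 = 1.13333% = 0.0113333.
At €110.00/mo: n = ⌈−ln(1 − rB₀/P)/ln(1+r)⌉ = 57 payments (last €86.69); total interest = total paid − €4,587.88 = €1,658.81.
At €260.00/mo: 20 payments (last €207.92); total interest €560.04.
Interest saved = €1,658.81 − €560.04 = €1,098.77.

€1,098.77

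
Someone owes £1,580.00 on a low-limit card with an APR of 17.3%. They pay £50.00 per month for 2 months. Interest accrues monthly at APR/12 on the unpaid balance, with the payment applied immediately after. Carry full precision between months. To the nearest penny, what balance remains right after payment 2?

£1,525.16

Monthly rate r = 17.3%/12 = 1.44167% = 0.0144167.
Each month: B ← B·(1+r) − £50.00.
Month 1: interest £22.78; balance after payment £1,552.78.
Month 2: interest £22.39; balance after payment £1,525.16.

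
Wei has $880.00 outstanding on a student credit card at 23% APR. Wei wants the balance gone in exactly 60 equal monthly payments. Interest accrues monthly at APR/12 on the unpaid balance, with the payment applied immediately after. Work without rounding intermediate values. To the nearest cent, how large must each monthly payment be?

Monthly rate r = 23%/12 = 1.91667% = 0.0191667.
Level-payment amortization: P = B₀·r / (1 − (1+r)^(−n)) = 880.00·0.0191667 / (1 − 1.01917^(−60)).
Denominator 1 − (1+r)^(−60) = 0.679898772.
P = 16.8667 / 0.679898772 ≈ 24.81.

$24.81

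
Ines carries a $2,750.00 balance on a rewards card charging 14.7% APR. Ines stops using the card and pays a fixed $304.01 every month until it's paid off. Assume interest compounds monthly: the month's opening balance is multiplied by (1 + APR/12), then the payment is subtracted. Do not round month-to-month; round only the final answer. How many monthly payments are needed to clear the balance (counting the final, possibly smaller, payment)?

Monthly rate r = 14.7%/12 = 1.225% = 0.01225.
Recurrence: B ← B·(1+r) − $304.01.
Month 1: interest $33.69; balance after payment $2,479.68.
Month 2: interest $30.38; balance after payment $2,206.04.
Closed form: n = −ln(1 − rB₀/P)/ln(1+r) = −ln(0.88919)/ln(1.01225) ≈ 9.646, so the balance reaches zero during payment 10.

10 payments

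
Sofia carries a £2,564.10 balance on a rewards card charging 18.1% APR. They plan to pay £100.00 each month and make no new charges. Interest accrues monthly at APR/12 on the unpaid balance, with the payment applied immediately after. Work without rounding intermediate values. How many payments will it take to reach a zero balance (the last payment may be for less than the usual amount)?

Monthly rate r = 18.1%/12 = 1.50833% = 0.0150833.
Recurrence: B ← B·(1+r) − £100.00.
Month 1: interest £38.68; balance after payment £2,502.78.
Month 2: interest £37.75; balance after payment £2,440.53.
Closed form: n = −ln(1 − rB₀/P)/ln(1+r) = −ln(0.61325)/ln(1.01508) ≈ 32.663, so the balance reaches zero during payment 33.

33 payments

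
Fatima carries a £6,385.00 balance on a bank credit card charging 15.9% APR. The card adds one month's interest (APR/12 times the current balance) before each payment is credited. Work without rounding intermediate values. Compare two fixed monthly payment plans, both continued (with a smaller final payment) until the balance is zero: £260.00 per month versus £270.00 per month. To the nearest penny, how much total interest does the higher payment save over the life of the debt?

£63.88

Monthly rate r = 15.9%/12 = 1.325% = 0.01325.
At £260.00/mo: n = ⌈−ln(1 − rB₀/P)/ln(1+r)⌉ = 30 payments (last £235.07); total interest = total paid − £6,385.00 = £1,390.07.
At £270.00/mo: 29 payments (last £151.19); total interest £1,326.19.
Interest saved = £1,390.07 − £1,326.19 = £63.88.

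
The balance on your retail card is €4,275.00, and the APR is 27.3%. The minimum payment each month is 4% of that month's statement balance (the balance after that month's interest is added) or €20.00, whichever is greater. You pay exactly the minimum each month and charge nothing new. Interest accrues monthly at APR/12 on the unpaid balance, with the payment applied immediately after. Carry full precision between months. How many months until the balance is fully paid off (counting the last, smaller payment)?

155 months

Monthly rate r = 27.3%/12 = 2.275% = 0.02275.
While 4% of the post-interest balance exceeds €20.00, each month B ← (B·(1+r))·(1 − 0.04), i.e. B shrinks by the factor (1+r)·0.96 = 0.98184.
This holds for months 1–119. Entering month 120 the balance is €482.82; 4% of the post-interest balance is now below €20.00, so the flat €20.00 minimum applies from here.
From month 120 a fixed €20.00 at rate r clears €482.82 in 36 more payments. Total: 119 + 36 = 155 months.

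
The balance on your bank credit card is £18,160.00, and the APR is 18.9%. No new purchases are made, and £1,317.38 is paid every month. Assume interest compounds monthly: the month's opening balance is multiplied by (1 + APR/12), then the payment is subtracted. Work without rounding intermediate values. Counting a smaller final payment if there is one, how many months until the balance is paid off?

16 months

Monthly rate r = 18.9%/12 = 1.575% = 0.01575.
Recurrence: B ← B·(1+r) − £1,317.38.
Month 1: interest £286.02; balance after payment £17,128.64.
Month 2: interest £269.78; balance after payment £16,081.04.
Closed form: n = −ln(1 − rB₀/P)/ln(1+r) = −ln(0.78289)/ln(1.01575) ≈ 15.663, so the balance reaches zero during payment 16.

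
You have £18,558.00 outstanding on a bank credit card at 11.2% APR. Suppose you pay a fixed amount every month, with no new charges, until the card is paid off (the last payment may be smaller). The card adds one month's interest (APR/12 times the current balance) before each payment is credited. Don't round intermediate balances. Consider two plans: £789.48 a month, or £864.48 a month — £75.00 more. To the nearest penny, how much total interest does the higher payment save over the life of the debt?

£242.76

Monthly rate r = 11.2%/12 = 0.933333% = 0.00933333.
At £789.48/mo: n = ⌈−ln(1 − rB₀/P)/ln(1+r)⌉ = 27 payments (last £523.02); total interest = total paid − £18,558.00 = £2,491.50.
At £864.48/mo: 25 payments (last £59.22); total interest £2,248.74.
Interest saved = £2,491.50 − £2,248.74 = £242.76.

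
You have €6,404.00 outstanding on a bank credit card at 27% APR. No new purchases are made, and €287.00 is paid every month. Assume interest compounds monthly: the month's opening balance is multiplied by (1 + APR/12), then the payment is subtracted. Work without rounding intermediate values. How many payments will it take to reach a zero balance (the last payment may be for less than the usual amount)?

32 months

Monthly rate r = 27%/12 = 2.25% = 0.0225.
Recurrence: B ← B·(1+r) − €287.00.
Month 1: interest €144.09; balance after payment €6,261.09.
Month 2: interest €140.87; balance after payment €6,114.96.
Closed form: n = −ln(1 − rB₀/P)/ln(1+r) = −ln(0.49794)/ln(1.0225) ≈ 31.337, so the balance reaches zero during payment 32.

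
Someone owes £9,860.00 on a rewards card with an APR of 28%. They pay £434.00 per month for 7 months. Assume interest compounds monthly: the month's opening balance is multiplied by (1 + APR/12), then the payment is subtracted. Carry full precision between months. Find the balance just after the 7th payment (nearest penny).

£8,328.56

Monthly rate r = 28%/12 = 2.33333% = 0.0233333.
Each month: B ← B·(1+r) − £434.00.
Month 1: interest £230.07; balance after payment £9,656.07.
Month 2: interest £225.31; balance after payment £9,447.37.
Month 3: interest £220.44; balance after payment £9,233.81.
Month 4: interest £215.46; balance after payment £9,015.27.
Month 5: interest £210.36; balance after payment £8,791.63.
Month 6: interest £205.14; balance after payment £8,562.76.
Month 7: interest £199.80; balance after payment £8,328.56.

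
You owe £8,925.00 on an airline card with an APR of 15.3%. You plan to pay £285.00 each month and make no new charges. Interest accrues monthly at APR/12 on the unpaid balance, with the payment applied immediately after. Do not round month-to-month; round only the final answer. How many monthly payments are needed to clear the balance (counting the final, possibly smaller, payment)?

Monthly rate r = 15.3%/12 = 1.275% = 0.01275.
Recurrence: B ← B·(1+r) − £285.00.
Month 1: interest £113.79; balance after payment £8,753.79.
Month 2: interest £111.61; balance after payment £8,580.40.
Closed form: n = −ln(1 − rB₀/P)/ln(1+r) = −ln(0.60072)/ln(1.01275) ≈ 40.224, so the balance reaches zero during payment 41.

41 payments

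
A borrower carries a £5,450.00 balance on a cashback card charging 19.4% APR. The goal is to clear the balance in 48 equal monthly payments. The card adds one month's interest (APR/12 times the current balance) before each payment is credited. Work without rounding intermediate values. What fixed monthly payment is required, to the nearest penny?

£164.11

Monthly rate r = 19.4%/12 = 1.61667% = 0.0161667.
Level-payment amortization: P = B₀·r / (1 − (1+r)^(−n)) = 5450.00·0.0161667 / (1 − 1.01617^(−48)).
Denominator 1 − (1+r)^(−48) = 0.536891601.
P = 88.1083 / 0.536891601 ≈ 164.11.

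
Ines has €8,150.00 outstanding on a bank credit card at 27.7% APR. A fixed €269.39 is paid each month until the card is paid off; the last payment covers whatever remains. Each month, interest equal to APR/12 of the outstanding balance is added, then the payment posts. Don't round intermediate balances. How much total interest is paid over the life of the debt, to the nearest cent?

Monthly rate r = 27.7%/12 = 2.30833% = 0.0230833.
Payoff takes n = ⌈−ln(1 − rB₀/P)/ln(1+r)⌉ = ⌈52.517⌉ = 53 payments; the last is €140.14.
Total paid = 52·€269.39 + €140.14 = €14,148.42.
Total interest = total paid − principal = €14,148.42 − €8,150.00 = €5,998.42.

€5,998.42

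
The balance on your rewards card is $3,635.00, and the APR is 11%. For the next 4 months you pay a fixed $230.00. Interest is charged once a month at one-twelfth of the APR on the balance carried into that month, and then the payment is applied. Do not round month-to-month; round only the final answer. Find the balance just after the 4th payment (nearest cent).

Monthly rate r = 11%/12 = 0.916667% = 0.00916667.
Each month: B ← B·(1+r) − $230.00.
Month 1: interest $33.32; balance after payment $3,438.32.
Month 2: interest $31.52; balance after payment $3,239.84.
Month 3: interest $29.70; balance after payment $3,039.54.
Month 4: interest $27.86; balance after payment $2,837.40.

$2,837.40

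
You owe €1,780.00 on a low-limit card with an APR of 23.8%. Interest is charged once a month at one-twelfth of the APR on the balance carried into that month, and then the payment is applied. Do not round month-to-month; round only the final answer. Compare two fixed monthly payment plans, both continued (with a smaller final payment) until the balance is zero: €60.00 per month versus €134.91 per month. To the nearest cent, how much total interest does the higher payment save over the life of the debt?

€627.68

Monthly rate r = 23.8%/12 = 1.98333% = 0.0198333.
At €60.00/mo: n = ⌈−ln(1 − rB₀/P)/ln(1+r)⌉ = 46 payments (last €12.04); total interest = total paid − €1,780.00 = €932.04.
At €134.91/mo: 16 payments (last €60.71); total interest €304.36.
Interest saved = €932.04 − €304.36 = €627.68.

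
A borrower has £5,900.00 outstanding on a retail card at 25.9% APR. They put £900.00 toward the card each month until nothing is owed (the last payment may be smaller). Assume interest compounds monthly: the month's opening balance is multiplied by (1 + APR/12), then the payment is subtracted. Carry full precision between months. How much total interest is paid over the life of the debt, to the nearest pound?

£531

Monthly rate r = 25.9%/12 = 2.15833% = 0.0215833.
Payoff takes n = ⌈−ln(1 − rB₀/P)/ln(1+r)⌉ = ⌈7.144⌉ = 8 payments; the last is £131.08.
Total paid = 7·£900.00 + £131.08 = £6,431.08.
Total interest = total paid − principal = £6,431.08 − £5,900.00 = £531.08.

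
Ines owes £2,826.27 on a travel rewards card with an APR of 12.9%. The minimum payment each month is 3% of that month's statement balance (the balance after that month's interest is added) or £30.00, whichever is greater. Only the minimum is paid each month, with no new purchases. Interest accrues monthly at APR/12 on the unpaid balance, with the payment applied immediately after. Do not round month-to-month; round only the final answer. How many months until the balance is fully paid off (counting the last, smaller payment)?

Monthly rate r = 12.9%/12 = 1.075% = 0.01075.
While 3% of the post-interest balance exceeds £30.00, each month B ← (B·(1+r))·(1 − 0.03), i.e. B shrinks by the factor (1+r)·0.97 = 0.98043.
This holds for months 1–54. Entering month 55 the balance is £971.96; 3% of the post-interest balance is now below £30.00, so the flat £30.00 minimum applies from here.
From month 55 a fixed £30.00 at rate r clears £971.96 in 41 more payments. Total: 54 + 41 = 95 months.

95 months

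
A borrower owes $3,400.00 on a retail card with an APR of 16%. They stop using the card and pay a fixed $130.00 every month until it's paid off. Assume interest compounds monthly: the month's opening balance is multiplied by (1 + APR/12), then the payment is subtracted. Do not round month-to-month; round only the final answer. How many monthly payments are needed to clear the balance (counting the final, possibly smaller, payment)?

33 months

Monthly rate r = 16%/12 = 1.33333% = 0.0133333.
Recurrence: B ← B·(1+r) − $130.00.
Month 1: interest $45.33; balance after payment $3,315.33.
Month 2: interest $44.20; balance after payment $3,229.54.
Closed form: n = −ln(1 − rB₀/P)/ln(1+r) = −ln(0.65128)/ln(1.01333) ≈ 32.375, so the balance reaches zero during payment 33.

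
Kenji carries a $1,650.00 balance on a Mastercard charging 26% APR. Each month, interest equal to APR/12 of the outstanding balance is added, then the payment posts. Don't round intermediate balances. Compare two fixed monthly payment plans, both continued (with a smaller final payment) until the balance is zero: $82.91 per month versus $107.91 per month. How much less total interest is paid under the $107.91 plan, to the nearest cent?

Monthly rate r = 26%/12 = 2.16667% = 0.0216667.
At $82.91/mo: n = ⌈−ln(1 − rB₀/P)/ln(1+r)⌉ = 27 payments (last $26.85); total interest = total paid − $1,650.00 = $532.51.
At $107.91/mo: 19 payments (last $83.65); total interest $376.03.
Interest saved = $532.51 − $376.03 = $156.48.

$156.48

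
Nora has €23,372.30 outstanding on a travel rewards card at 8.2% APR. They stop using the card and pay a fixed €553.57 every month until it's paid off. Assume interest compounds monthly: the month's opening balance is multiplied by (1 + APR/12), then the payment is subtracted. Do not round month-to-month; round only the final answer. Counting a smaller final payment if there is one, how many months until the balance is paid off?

Monthly rate r = 8.2%/12 = 0.683333% = 0.00683333.
Recurrence: B ← B·(1+r) − €553.57.
Month 1: interest €159.71; balance after payment €22,978.44.
Month 2: interest €157.02; balance after payment €22,581.89.
Closed form: n = −ln(1 − rB₀/P)/ln(1+r) = −ln(0.71149)/ln(1.00683) ≈ 49.984, so the balance reaches zero during payment 50.

50 payments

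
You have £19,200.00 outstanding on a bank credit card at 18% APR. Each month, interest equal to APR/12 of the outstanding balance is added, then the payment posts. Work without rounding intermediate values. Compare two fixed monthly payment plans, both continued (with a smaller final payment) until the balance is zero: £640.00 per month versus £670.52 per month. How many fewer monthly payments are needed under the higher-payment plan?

3 fewer payments

Monthly rate r = 18%/12 = 1.5% = 0.015.
At £640.00/mo: n = ⌈−ln(1 − rB₀/P)/ln(1+r)⌉ = 41 payments (last £99.17); total interest = total paid − £19,200.00 = £6,499.17.
At £670.52/mo: 38 payments (last £469.15); total interest £6,078.39.
Payments saved = 41 − 38 = 3.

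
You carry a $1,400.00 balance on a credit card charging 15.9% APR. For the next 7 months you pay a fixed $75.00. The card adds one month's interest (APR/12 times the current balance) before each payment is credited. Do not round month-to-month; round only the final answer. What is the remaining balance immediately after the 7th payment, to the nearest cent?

$988.79

Monthly rate r = 15.9%/12 = 1.325% = 0.01325.
Each month: B ← B·(1+r) − $75.00.
Month 1: interest $18.55; balance after payment $1,343.55.
Month 2: interest $17.80; balance after payment $1,286.35.
Month 3: interest $17.04; balance after payment $1,228.40.
Month 4: interest $16.28; balance after payment $1,169.67.
Month 5: interest $15.50; balance after payment $1,110.17.
Month 6: interest $14.71; balance after payment $1,049.88.
Month 7: interest $13.91; balance after payment $988.79.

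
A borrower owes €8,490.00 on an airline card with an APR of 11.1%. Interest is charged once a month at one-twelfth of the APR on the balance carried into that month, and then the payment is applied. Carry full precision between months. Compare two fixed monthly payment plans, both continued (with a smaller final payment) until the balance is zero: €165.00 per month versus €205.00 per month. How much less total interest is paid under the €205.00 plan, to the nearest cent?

€825.20

Monthly rate r = 11.1%/12 = 0.925% = 0.00925.
At €165.00/mo: n = ⌈−ln(1 − rB₀/P)/ln(1+r)⌉ = 71 payments (last €29.74); total interest = total paid − €8,490.00 = €3,089.74.
At €205.00/mo: 53 payments (last €94.54); total interest €2,264.54.
Interest saved = €3,089.74 − €2,264.54 = €825.20.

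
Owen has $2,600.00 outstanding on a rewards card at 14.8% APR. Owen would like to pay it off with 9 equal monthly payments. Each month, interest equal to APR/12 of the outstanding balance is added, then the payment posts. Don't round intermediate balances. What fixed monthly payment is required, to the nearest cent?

Monthly rate r = 14.8%/12 = 1.23333% = 0.0123333.
Level-payment amortization: P = B₀·r / (1 − (1+r)^(−n)) = 2600.00·0.0123333 / (1 − 1.01233^(−9)).
Denominator 1 − (1+r)^(−9) = 0.10445345.
P = 32.0667 / 0.10445345 ≈ 306.99.

$306.99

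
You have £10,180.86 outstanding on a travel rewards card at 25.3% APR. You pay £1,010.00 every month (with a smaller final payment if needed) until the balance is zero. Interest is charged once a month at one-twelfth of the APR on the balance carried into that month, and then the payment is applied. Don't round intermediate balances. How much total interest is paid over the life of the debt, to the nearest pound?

£1,387

Monthly rate r = 25.3%/12 = 2.10833% = 0.0210833.
Payoff takes n = ⌈−ln(1 − rB₀/P)/ln(1+r)⌉ = ⌈11.451⌉ = 12 payments; the last is £458.29.
Total paid = 11·£1,010.00 + £458.29 = £11,568.29.
Total interest = total paid − principal = £11,568.29 − £10,180.86 = £1,387.43.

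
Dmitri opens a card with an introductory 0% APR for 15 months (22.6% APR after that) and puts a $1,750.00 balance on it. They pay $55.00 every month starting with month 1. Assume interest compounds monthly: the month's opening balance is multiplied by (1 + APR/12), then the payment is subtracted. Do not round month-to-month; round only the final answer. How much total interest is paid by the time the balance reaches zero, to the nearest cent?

Promo months 1–15 at r₀ = 0%/12 = 0; months 16+ at r₁ = 22.6%/12 = 0.0188333.
After month 15 (no interest yet): B = $1,750.00 − 15·$55.00 = $925.00.
Then at r₁ with $55.00/mo: n₂ = −ln(1 − r₁·B/P)/ln(1+r₁) ≈ 20.41 → 21 more payments.
Total paid = 35·$55.00 + $22.88 = $1,947.88; interest = $1,947.88 − $1,750.00 = $197.88.

$197.88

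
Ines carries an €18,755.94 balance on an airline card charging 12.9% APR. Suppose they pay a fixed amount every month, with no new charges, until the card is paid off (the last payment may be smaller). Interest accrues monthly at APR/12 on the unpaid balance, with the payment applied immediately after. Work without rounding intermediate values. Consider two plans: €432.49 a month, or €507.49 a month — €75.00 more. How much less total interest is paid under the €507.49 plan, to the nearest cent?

€1,358.41

Monthly rate r = 12.9%/12 = 1.075% = 0.01075.
At €432.49/mo: n = ⌈−ln(1 − rB₀/P)/ln(1+r)⌉ = 59 payments (last €306.24); total interest = total paid − €18,755.94 = €6,634.72.
At €507.49/mo: 48 payments (last €180.22); total interest €5,276.31.
Interest saved = €6,634.72 − €5,276.31 = €1,358.41.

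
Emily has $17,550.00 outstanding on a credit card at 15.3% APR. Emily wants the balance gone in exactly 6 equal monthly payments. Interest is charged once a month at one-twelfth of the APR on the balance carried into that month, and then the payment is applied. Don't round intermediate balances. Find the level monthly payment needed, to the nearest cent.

Monthly rate r = 15.3%/12 = 1.275% = 0.01275.
Level-payment amortization: P = B₀·r / (1 − (1+r)^(−n)) = 17550.00·0.01275 / (1 − 1.01275^(−6)).
Denominator 1 − (1+r)^(−6) = 0.0731990103.
P = 223.763 / 0.0731990103 ≈ 3056.91.

$3,056.91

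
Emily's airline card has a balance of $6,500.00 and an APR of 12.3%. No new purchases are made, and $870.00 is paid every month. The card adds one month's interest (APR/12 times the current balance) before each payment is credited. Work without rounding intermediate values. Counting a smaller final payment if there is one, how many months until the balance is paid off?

8 payments

Monthly rate r = 12.3%/12 = 1.025% = 0.01025.
Recurrence: B ← B·(1+r) − $870.00.
Month 1: interest $66.62; balance after payment $5,696.62.
Month 2: interest $58.39; balance after payment $4,885.02.
Closed form: n = −ln(1 − rB₀/P)/ln(1+r) = −ln(0.92342)/ln(1.01025) ≈ 7.813, so the balance reaches zero during payment 8.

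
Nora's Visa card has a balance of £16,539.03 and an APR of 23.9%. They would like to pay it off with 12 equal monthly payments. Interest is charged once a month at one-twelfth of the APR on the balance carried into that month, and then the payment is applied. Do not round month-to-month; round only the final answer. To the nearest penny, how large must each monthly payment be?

Monthly rate r = 23.9%/12 = 1.99167% = 0.0199167.
Level-payment amortization: P = B₀·r / (1 − (1+r)^(−n)) = 16539.03·0.0199167 / (1 − 1.01992^(−12)).
Denominator 1 − (1+r)^(−12) = 0.210733381.
P = 329.402 / 0.210733381 ≈ 1563.12.

£1,563.12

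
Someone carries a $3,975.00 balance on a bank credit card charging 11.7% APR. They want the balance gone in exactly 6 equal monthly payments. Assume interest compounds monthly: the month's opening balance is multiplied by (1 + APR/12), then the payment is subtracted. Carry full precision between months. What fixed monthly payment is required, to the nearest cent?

Monthly rate r = 11.7%/12 = 0.975% = 0.00975.
Level-payment amortization: P = B₀·r / (1 − (1+r)^(−n)) = 3975.00·0.00975 / (1 − 1.00975^(−6)).
Denominator 1 − (1+r)^(−6) = 0.0565544748.
P = 38.7563 / 0.0565544748 ≈ 685.29.

$685.29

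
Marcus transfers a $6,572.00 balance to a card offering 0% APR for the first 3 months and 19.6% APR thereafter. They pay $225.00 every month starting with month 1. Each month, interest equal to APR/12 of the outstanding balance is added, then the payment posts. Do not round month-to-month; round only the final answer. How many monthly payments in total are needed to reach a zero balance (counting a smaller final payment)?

38 months

Promo months 1–3 at r₀ = 0%/12 = 0; months 4+ at r₁ = 19.6%/12 = 0.0163333.
After month 3 (no interest yet): B = $6,572.00 − 3·$225.00 = $5,897.00.
Then at r₁ with $225.00/mo: n₂ = −ln(1 − r₁·B/P)/ln(1+r₁) ≈ 34.49 → 35 more payments.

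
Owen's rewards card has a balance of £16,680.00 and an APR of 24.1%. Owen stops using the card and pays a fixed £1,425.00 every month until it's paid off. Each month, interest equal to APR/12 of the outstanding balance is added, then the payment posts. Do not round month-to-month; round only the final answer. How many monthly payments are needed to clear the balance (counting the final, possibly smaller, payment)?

Monthly rate r = 24.1%/12 = 2.00833% = 0.0200833.
Recurrence: B ← B·(1+r) − £1,425.00.
Month 1: interest £334.99; balance after payment £15,589.99.
Month 2: interest £313.10; balance after payment £14,478.09.
Closed form: n = −ln(1 − rB₀/P)/ln(1+r) = −ln(0.76492)/ln(1.02008) ≈ 13.477, so the balance reaches zero during payment 14.

14 payments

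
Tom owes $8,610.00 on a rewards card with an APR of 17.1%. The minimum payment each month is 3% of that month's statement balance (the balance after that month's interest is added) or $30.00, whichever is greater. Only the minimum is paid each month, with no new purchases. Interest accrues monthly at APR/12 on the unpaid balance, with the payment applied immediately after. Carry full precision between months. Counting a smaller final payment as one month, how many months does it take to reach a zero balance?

Monthly rate r = 17.1%/12 = 1.425% = 0.01425.
While 3% of the post-interest balance exceeds $30.00, each month B ← (B·(1+r))·(1 − 0.03), i.e. B shrinks by the factor (1+r)·0.97 = 0.98382.
This holds for months 1–133. Entering month 134 the balance is $983.85; 3% of the post-interest balance is now below $30.00, so the flat $30.00 minimum applies from here.
From month 134 a fixed $30.00 at rate r clears $983.85 in 45 more payments. Total: 133 + 45 = 178 months.

178 months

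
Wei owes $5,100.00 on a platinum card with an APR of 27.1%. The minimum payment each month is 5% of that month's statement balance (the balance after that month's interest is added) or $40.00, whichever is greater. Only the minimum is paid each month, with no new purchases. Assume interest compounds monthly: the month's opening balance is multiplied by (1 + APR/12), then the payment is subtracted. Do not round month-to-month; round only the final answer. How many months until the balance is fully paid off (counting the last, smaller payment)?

91 months

Monthly rate r = 27.1%/12 = 2.25833% = 0.0225833.
While 5% of the post-interest balance exceeds $40.00, each month B ← (B·(1+r))·(1 − 0.05), i.e. B shrinks by the factor (1+r)·0.95 = 0.97145.
This holds for months 1–65. Entering month 66 the balance is $776.28; 5% of the post-interest balance is now below $40.00, so the flat $40.00 minimum applies from here.
From month 66 a fixed $40.00 at rate r clears $776.28 in 26 more payments. Total: 65 + 26 = 91 months.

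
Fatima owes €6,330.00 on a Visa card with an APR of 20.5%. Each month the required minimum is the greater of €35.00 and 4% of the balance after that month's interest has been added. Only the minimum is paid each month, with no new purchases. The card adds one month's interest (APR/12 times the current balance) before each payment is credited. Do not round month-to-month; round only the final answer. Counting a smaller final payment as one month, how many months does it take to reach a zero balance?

Monthly rate r = 20.5%/12 = 1.70833% = 0.0170833.
While 4% of the post-interest balance exceeds €35.00, each month B ← (B·(1+r))·(1 − 0.04), i.e. B shrinks by the factor (1+r)·0.96 = 0.9764.
This holds for months 1–84. Entering month 85 the balance is €851.41; 4% of the post-interest balance is now below €35.00, so the flat €35.00 minimum applies from here.
From month 85 a fixed €35.00 at rate r clears €851.41 in 32 more payments. Total: 84 + 32 = 116 months.

116 months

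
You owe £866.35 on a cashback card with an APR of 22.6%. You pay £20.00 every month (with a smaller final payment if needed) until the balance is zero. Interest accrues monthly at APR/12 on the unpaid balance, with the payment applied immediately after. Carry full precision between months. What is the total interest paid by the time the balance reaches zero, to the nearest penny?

Monthly rate r = 22.6%/12 = 1.88333% = 0.0188333.
Payoff takes n = ⌈−ln(1 − rB₀/P)/ln(1+r)⌉ = ⌈90.674⌉ = 91 payments; the last is £13.51.
Total paid = 90·£20.00 + £13.51 = £1,813.51.
Total interest = total paid − principal = £1,813.51 − £866.35 = £947.16.

£947.16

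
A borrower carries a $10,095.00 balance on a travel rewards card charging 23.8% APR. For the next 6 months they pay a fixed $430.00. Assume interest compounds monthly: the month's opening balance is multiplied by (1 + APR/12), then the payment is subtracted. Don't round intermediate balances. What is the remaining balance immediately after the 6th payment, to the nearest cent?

$8,646.11

Monthly rate r = 23.8%/12 = 1.98333% = 0.0198333.
Each month: B ← B·(1+r) − $430.00.
Month 1: interest $200.22; balance after payment $9,865.22.
Month 2: interest $195.66; balance after payment $9,630.88.
Month 3: interest $191.01; balance after payment $9,391.89.
Month 4: interest $186.27; balance after payment $9,148.16.
Month 5: interest $181.44; balance after payment $8,899.60.
Month 6: interest $176.51; balance after payment $8,646.11.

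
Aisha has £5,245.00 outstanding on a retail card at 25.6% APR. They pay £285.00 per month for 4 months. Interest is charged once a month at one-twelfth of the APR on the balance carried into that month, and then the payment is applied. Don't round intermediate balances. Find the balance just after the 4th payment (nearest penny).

Monthly rate r = 25.6%/12 = 2.13333% = 0.0213333.
Each month: B ← B·(1+r) − £285.00.
Month 1: interest £111.89; balance after payment £5,071.89.
Month 2: interest £108.20; balance after payment £4,895.09.
Month 3: interest £104.43; balance after payment £4,714.52.
Month 4: interest £100.58; balance after payment £4,530.10.

£4,530.10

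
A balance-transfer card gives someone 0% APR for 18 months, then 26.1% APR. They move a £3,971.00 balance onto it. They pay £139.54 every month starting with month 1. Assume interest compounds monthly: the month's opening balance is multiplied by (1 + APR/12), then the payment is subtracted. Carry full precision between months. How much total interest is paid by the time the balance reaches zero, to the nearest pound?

Promo months 1–18 at r₀ = 0%/12 = 0; months 19+ at r₁ = 26.1%/12 = 0.02175.
After month 18 (no interest yet): B = £3,971.00 − 18·£139.54 = £1,459.28.
Then at r₁ with £139.54/mo: n₂ = −ln(1 − r₁·B/P)/ln(1+r₁) ≈ 11.99 → 12 more payments.
Total paid = 29·£139.54 + £138.68 = £4,185.34; interest = £4,185.34 − £3,971.00 = £214.34.

£214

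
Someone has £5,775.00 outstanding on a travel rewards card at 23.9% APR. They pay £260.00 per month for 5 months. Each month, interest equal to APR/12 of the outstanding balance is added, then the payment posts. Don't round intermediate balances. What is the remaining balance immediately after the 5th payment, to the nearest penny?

£5,020.64

Monthly rate r = 23.9%/12 = 1.99167% = 0.0199167.
Each month: B ← B·(1+r) − £260.00.
Month 1: interest £115.02; balance after payment £5,630.02.
Month 2: interest £112.13; balance after payment £5,482.15.
Month 3: interest £109.19; balance after payment £5,331.34.
Month 4: interest £106.18; balance after payment £5,177.52.
Month 5: interest £103.12; balance after payment £5,020.64.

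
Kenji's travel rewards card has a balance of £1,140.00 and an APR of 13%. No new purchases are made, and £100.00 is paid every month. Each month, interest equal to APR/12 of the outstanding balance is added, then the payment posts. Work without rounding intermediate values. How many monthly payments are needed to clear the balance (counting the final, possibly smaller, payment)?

Monthly rate r = 13%/12 = 1.08333% = 0.0108333.
Recurrence: B ← B·(1+r) − £100.00.
Month 1: interest £12.35; balance after payment £1,052.35.
Month 2: interest £11.40; balance after payment £963.75.
Closed form: n = −ln(1 − rB₀/P)/ln(1+r) = −ln(0.8765)/ln(1.01083) ≈ 12.234, so the balance reaches zero during payment 13.

13 payments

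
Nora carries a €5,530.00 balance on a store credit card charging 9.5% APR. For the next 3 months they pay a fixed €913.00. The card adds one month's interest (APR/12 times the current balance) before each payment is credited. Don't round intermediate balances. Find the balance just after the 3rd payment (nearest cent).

Monthly rate r = 9.5%/12 = 0.791667% = 0.00791667.
Each month: B ← B·(1+r) − €913.00.
Month 1: interest €43.78; balance after payment €4,660.78.
Month 2: interest €36.90; balance after payment €3,784.68.
Month 3: interest €29.96; balance after payment €2,901.64.

€2,901.64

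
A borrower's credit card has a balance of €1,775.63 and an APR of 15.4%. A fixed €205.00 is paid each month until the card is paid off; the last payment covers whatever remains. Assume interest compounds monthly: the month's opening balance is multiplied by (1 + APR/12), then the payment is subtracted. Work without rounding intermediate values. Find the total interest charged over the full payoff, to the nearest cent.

Monthly rate r = 15.4%/12 = 1.28333% = 0.0128333.
Payoff takes n = ⌈−ln(1 − rB₀/P)/ln(1+r)⌉ = ⌈9.241⌉ = 10 payments; the last is €49.59.
Total paid = 9·€205.00 + €49.59 = €1,894.59.
Total interest = total paid − principal = €1,894.59 − €1,775.63 = €118.96.

€118.96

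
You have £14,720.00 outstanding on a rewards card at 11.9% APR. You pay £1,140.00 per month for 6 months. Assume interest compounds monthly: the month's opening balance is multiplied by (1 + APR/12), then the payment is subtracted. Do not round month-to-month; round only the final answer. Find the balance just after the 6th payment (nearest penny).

£8,606.01

Monthly rate r = 11.9%/12 = 0.991667% = 0.00991667.
Each month: B ← B·(1+r) − £1,140.00.
Month 1: interest £145.97; balance after payment £13,725.97.
Month 2: interest £136.12; balance after payment £12,722.09.
Month 3: interest £126.16; balance after payment £11,708.25.
Month 4: interest £116.11; balance after payment £10,684.36.
Month 5: interest £105.95; balance after payment £9,650.31.
Month 6: interest £95.70; balance after payment £8,606.01.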